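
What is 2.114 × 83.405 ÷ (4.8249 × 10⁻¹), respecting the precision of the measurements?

365.4

2.114 × 83.405 ÷ (4.8249 × 10⁻¹) = 365.433832826…
Multiplication/division keeps the fewest significant figures: 2.114 → 4 s.f., 83.405 → 5 s.f., 4.8249 × 10⁻¹ → 5 s.f.; limit is 4.
Rounded to 4 significant figures: 365.4.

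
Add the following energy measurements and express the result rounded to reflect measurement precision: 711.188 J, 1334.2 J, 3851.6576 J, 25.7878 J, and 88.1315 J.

711.188 J + 1334.2 J + 3851.6576 J + 25.7878 J + 88.1315 J = 6010.9649 J.
Addition/subtraction keeps the fewest decimal places: 711.188 → 3 decimal places, 1334.2 → 1 decimal place, 3851.6576 → 4 decimal places, 25.7878 → 4 decimal places, 88.1315 → 4 decimal places; limit is 1.
Rounded to 1 decimal place: 6011.0 J.

6011.0 J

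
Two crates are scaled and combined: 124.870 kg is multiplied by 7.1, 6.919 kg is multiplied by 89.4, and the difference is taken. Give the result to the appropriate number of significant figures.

2.7 × 10² kg

124.870 × 7.1 = 886.577 → 8.9 × 10² kg (2 s.f., last digit at the 10^1 place).
6.919 × 89.4 = 618.5586 → 619 kg (3 s.f., last digit at the 10^0 place).
Difference: 268.0184 kg; keep the coarser place, 10^1.
Result: 2.7 × 10² kg.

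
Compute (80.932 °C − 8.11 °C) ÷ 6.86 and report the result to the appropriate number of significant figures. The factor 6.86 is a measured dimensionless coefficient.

80.932 °C − 8.11 °C = 72.822 °C; the difference is limited to 2 decimal places (4 s.f.).
Carrying full precision, 72.822 ÷ 6.86 = 10.615451895… °C; 6.86 has 3 s.f., so the result keeps min(4, 3) = 3 s.f.
Rounded to 3 significant figures: 10.6 °C.

10.6 °C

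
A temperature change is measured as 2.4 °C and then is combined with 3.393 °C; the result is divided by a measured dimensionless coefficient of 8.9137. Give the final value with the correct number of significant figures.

2.4 °C + 3.393 °C = 5.793 °C; the sum is limited to 1 decimal place (2 s.f.).
Carrying full precision, 5.793 ÷ 8.9137 = 0.649898470893… °C; 8.9137 has 5 s.f., so the result keeps min(2, 5) = 2 s.f.
Rounded to 2 significant figures: 0.65 °C.

0.65 °C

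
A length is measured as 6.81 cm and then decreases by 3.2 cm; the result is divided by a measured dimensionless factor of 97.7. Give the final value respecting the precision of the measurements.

0.037 cm

6.81 cm − 3.2 cm = 3.61 cm; the difference is limited to 1 decimal place (2 s.f.).
Carrying full precision, 3.61 ÷ 97.7 = 0.0369498464688… cm; 97.7 has 3 s.f., so the result keeps min(2, 3) = 2 s.f.
Rounded to 2 significant figures: 0.037 cm.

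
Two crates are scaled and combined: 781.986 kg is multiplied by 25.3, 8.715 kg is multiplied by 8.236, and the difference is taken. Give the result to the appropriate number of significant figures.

781.986 × 25.3 = 19784.2458 → 1.98 × 10⁴ kg (3 s.f., last digit at the 10^2 place).
8.715 × 8.236 = 71.77674 → 71.78 kg (4 s.f., last digit at the 10^-2 place).
Difference: 19712.46906 kg; keep the coarser place, 10^2.
Result: 1.97 × 10⁴ kg.

1.97 × 10⁴ kg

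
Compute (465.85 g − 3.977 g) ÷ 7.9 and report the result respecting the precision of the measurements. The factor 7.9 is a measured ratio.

58 g

465.85 g − 3.977 g = 461.873 g; the difference is limited to 2 decimal places (5 s.f.).
Carrying full precision, 461.873 ÷ 7.9 = 58.4649367089… g; 7.9 has 2 s.f., so the result keeps min(5, 2) = 2 s.f.
Rounded to 2 significant figures: 58 g.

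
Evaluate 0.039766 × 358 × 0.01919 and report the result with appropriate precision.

0.039766 × 358 × 0.01919 = 0.27319321532
Multiplication/division keeps the fewest significant figures: 0.039766 → 5 s.f., 358 → 3 s.f., 0.01919 → 4 s.f.; limit is 3.
Rounded to 3 significant figures: 0.273.

0.273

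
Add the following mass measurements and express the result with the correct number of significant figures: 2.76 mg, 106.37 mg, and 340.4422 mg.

449.57 mg

2.76 mg + 106.37 mg + 340.4422 mg = 449.5722 mg.
Addition/subtraction keeps the fewest decimal places: 2.76 → 2 decimal places, 106.37 → 2 decimal places, 340.4422 → 4 decimal places; limit is 2.
Rounded to 2 decimal places: 449.57 mg.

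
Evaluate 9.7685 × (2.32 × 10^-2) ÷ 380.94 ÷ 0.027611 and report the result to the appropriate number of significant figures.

0.0215

9.7685 × (2.32 × 10^-2) ÷ 380.94 ÷ 0.027611 = 0.0215465207682…
Multiplication/division keeps the fewest significant figures: 9.7685 → 5 s.f., 2.32 × 10^-2 → 3 s.f., 380.94 → 5 s.f., 0.027611 → 5 s.f.; limit is 3.
Rounded to 3 significant figures: 0.0215.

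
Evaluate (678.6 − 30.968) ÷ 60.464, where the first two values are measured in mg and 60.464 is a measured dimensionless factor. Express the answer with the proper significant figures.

678.6 mg − 30.968 mg = 647.632 mg; the difference is limited to 1 decimal place (4 s.f.).
Carrying full precision, 647.632 ÷ 60.464 = 10.7110346653… mg; 60.464 has 5 s.f., so the result keeps min(4, 5) = 4 s.f.
Rounded to 4 significant figures: 10.71 mg.

10.71 mg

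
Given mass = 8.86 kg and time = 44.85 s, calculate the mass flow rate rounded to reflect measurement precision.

0.198 kg/s

mass flow rate = 8.86 kg ÷ 44.85 s = 0.197547380156… kg/s.
8.86 has 3 significant figures; 44.85 has 4.
Division/multiplication keeps the fewest: 3 significant figures.
Rounded: 0.198 kg/s.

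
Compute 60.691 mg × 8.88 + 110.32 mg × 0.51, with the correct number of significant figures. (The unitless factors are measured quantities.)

5.95 × 10^2 mg

60.691 × 8.88 = 538.93608 → 5.39 × 10^2 mg (3 s.f., last digit at the 10^0 place).
110.32 × 0.51 = 56.2632 → 56 mg (2 s.f., last digit at the 10^0 place).
Sum: 595.19928 mg; keep the coarser place, 10^0.
Result: 5.95 × 10^2 mg.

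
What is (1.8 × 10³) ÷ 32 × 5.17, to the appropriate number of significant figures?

(1.8 × 10³) ÷ 32 × 5.17 = 290.8125
Multiplication/division keeps the fewest significant figures: 1.8 × 10³ → 2 s.f., 32 → 2 s.f., 5.17 → 3 s.f.; limit is 2.
Rounded to 2 significant figures: 2.9 × 10².

2.9 × 10²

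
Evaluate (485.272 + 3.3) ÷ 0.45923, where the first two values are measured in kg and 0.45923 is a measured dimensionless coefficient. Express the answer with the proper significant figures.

485.272 kg + 3.3 kg = 488.572 kg; the sum is limited to 1 decimal place (4 s.f.).
Carrying full precision, 488.572 ÷ 0.45923 = 1063.89390937… kg; 0.45923 has 5 s.f., so the result keeps min(4, 5) = 4 s.f.
Rounded to 4 significant figures: 1064 kg.

1064 kg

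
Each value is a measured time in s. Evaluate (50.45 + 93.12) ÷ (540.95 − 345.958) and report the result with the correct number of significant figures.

0.73629

50.45 + 93.12 = 143.57, limited to 2 d.p. → 5 s.f.; 540.95 − 345.958 = 194.992, limited to 2 d.p. → 5 s.f.
Carrying full precision, 143.57 ÷ 194.992 = 0.736286616887…; keep min(5, 5) = 5 s.f.
Rounded to 5 significant figures: 0.73629.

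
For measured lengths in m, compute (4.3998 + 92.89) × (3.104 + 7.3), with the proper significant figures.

1.01 × 10^3 m²

4.3998 + 92.89 = 97.2898, limited to 2 d.p. → 4 s.f.; 3.104 + 7.3 = 10.404, limited to 1 d.p. → 3 s.f.
Carrying full precision, 97.2898 × 10.404 = 1012.2030792; keep min(4, 3) = 3 s.f.
Rounded to 3 significant figures: 1.01 × 10^3 m².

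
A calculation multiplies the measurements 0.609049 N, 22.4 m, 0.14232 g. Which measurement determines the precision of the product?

0.609049 N → 6 s.f.; 22.4 m → 3 s.f.; 0.14232 g → 5 s.f.
The fewest is 3 significant figures, from 22.4 m.

22.4 m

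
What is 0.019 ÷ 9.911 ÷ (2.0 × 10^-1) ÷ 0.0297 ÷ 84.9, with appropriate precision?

0.019 ÷ 9.911 ÷ (2.0 × 10^-1) ÷ 0.0297 ÷ 84.9 = 0.0038013861633…
Multiplication/division keeps the fewest significant figures: 0.019 → 2 s.f., 9.911 → 4 s.f., 2.0 × 10^-1 → 2 s.f., 0.0297 → 3 s.f., 84.9 → 3 s.f.; limit is 2.
Rounded to 2 significant figures: 3.8 × 10^-3.

3.8 × 10^-3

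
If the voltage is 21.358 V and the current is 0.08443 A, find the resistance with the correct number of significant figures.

resistance = 21.358 V ÷ 0.08443 A = 252.966954874… Ω.
21.358 has 5 significant figures; 0.08443 has 4.
Division/multiplication keeps the fewest: 4 significant figures.
Rounded: 253.0 Ω.

253.0 Ω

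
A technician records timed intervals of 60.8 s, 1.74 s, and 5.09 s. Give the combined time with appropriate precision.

60.8 s + 1.74 s + 5.09 s = 67.63 s.
Addition/subtraction keeps the fewest decimal places: 60.8 → 1 decimal place, 1.74 → 2 decimal places, 5.09 → 2 decimal places; limit is 1.
Rounded to 1 decimal place: 67.6 s.

67.6 s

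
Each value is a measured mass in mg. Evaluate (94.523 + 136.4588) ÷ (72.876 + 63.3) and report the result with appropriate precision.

1.696

94.523 + 136.4588 = 230.9818, limited to 3 d.p. → 6 s.f.; 72.876 + 63.3 = 136.176, limited to 1 d.p. → 4 s.f.
Carrying full precision, 230.9818 ÷ 136.176 = 1.69620050523…; keep min(6, 4) = 4 s.f.
Rounded to 4 significant figures: 1.696.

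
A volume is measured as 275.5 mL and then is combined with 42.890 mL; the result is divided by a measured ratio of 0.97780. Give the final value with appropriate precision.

275.5 mL + 42.890 mL = 318.390 mL; the sum is limited to 1 decimal place (4 s.f.).
Carrying full precision, 318.390 ÷ 0.97780 = 325.618735938… mL; 0.97780 has 5 s.f., so the result keeps min(4, 5) = 4 s.f.
Rounded to 4 significant figures: 325.6 mL.

325.6 mL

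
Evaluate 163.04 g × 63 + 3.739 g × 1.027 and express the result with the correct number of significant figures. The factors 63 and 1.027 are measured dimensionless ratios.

163.04 × 63 = 10271.52 → 1.0 × 10⁴ g (2 s.f., last digit at the 10^3 place).
3.739 × 1.027 = 3.839953 → 3.840 g (4 s.f., last digit at the 10^-3 place).
Sum: 10275.359953 g; keep the coarser place, 10^3.
Result: 1.0 × 10⁴ g.

1.0 × 10⁴ g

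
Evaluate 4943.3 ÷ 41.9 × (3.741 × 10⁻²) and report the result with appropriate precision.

4943.3 ÷ 41.9 × (3.741 × 10⁻²) = 4.41357644391…
Multiplication/division keeps the fewest significant figures: 4943.3 → 5 s.f., 41.9 → 3 s.f., 3.741 × 10⁻² → 4 s.f.; limit is 3.
Rounded to 3 significant figures: 4.41.

4.41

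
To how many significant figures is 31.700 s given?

5

31.700: trailing zeros after a decimal point are significant.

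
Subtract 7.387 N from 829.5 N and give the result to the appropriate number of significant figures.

822.1 N

829.5 N − 7.387 N = 822.113 N.
Addition/subtraction keeps the fewest decimal places: 829.5 → 1 decimal place, 7.387 → 3 decimal places; limit is 1.
Rounded to 1 decimal place: 822.1 N.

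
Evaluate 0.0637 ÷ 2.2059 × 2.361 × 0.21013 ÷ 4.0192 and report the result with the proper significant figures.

0.00356

0.0637 ÷ 2.2059 × 2.361 × 0.21013 ÷ 4.0192 = 0.00356449525989…
Multiplication/division keeps the fewest significant figures: 0.0637 → 3 s.f., 2.2059 → 5 s.f., 2.361 → 4 s.f., 0.21013 → 5 s.f., 4.0192 → 5 s.f.; limit is 3.
Rounded to 3 significant figures: 0.00356.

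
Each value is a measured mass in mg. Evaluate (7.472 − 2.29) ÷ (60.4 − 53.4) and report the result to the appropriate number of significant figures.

7.472 − 2.29 = 5.182, limited to 2 d.p. → 3 s.f.; 60.4 − 53.4 = 7.0, limited to 1 d.p. → 2 s.f.
Carrying full precision, 5.182 ÷ 7.0 = 0.740285714286…; keep min(3, 2) = 2 s.f.
Rounded to 2 significant figures: 7.4 × 10^-1.

7.4 × 10^-1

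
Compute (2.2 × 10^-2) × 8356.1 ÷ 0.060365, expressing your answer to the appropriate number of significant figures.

3.0 × 10^3

(2.2 × 10^-2) × 8356.1 ÷ 0.060365 = 3045.37728816…
Multiplication/division keeps the fewest significant figures: 2.2 × 10^-2 → 2 s.f., 8356.1 → 5 s.f., 0.060365 → 5 s.f.; limit is 2.
Rounded to 2 significant figures: 3.0 × 10^3.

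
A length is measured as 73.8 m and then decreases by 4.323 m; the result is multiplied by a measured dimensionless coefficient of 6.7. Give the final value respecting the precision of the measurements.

73.8 m − 4.323 m = 69.477 m; the difference is limited to 1 decimal place (3 s.f.).
Carrying full precision, 69.477 × 6.7 = 465.4959 m; 6.7 has 2 s.f., so the result keeps min(3, 2) = 2 s.f.
Rounded to 2 significant figures: 4.7 × 10^2 m.

4.7 × 10^2 m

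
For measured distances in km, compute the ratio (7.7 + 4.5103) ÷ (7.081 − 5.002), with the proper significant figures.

5.87

7.7 + 4.5103 = 12.2103, limited to 1 d.p. → 3 s.f.; 7.081 − 5.002 = 2.079, limited to 3 d.p. → 4 s.f.
Carrying full precision, 12.2103 ÷ 2.079 = 5.87316017316…; keep min(3, 4) = 3 s.f.
Rounded to 3 significant figures: 5.87.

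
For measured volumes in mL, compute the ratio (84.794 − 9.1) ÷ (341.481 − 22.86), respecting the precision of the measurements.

84.794 − 9.1 = 75.694, limited to 1 d.p. → 3 s.f.; 341.481 − 22.86 = 318.621, limited to 2 d.p. → 5 s.f.
Carrying full precision, 75.694 ÷ 318.621 = 0.237567517521…; keep min(3, 5) = 3 s.f.
Rounded to 3 significant figures: 0.238.

0.238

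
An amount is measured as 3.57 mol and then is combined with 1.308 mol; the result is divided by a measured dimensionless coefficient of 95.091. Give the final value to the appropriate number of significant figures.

3.57 mol + 1.308 mol = 4.878 mol; the sum is limited to 2 decimal places (3 s.f.).
Carrying full precision, 4.878 ÷ 95.091 = 0.0512982301164… mol; 95.091 has 5 s.f., so the result keeps min(3, 5) = 3 s.f.
Rounded to 3 significant figures: 0.0513 mol.

0.0513 mol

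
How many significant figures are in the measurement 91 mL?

2

91: every digit is nonzero and significant.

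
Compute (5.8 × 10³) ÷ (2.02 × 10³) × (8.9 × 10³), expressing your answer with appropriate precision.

(5.8 × 10³) ÷ (2.02 × 10³) × (8.9 × 10³) = 25554.4554455…
Multiplication/division keeps the fewest significant figures: 5.8 × 10³ → 2 s.f., 2.02 × 10³ → 3 s.f., 8.9 × 10³ → 2 s.f.; limit is 2.
Rounded to 2 significant figures: 2.6 × 10⁴.

2.6 × 10⁴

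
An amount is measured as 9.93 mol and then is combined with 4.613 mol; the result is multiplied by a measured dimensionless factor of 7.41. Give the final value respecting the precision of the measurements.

9.93 mol + 4.613 mol = 14.543 mol; the sum is limited to 2 decimal places (4 s.f.).
Carrying full precision, 14.543 × 7.41 = 107.76363 mol; 7.41 has 3 s.f., so the result keeps min(4, 3) = 3 s.f.
Rounded to 3 significant figures: 108 mol.

108 mol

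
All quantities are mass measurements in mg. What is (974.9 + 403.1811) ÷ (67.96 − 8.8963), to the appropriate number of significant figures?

974.9 + 403.1811 = 1378.0811, limited to 1 d.p. → 5 s.f.; 67.96 − 8.8963 = 59.0637, limited to 2 d.p. → 4 s.f.
Carrying full precision, 1378.0811 ÷ 59.0637 = 23.3321160036…; keep min(5, 4) = 4 s.f.
Rounded to 4 significant figures: 23.33.

23.33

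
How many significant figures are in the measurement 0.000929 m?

3

0.000929: leading zeros are not significant.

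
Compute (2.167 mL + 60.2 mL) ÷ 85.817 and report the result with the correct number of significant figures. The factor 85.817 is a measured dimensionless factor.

2.167 mL + 60.2 mL = 62.367 mL; the sum is limited to 1 decimal place (3 s.f.).
Carrying full precision, 62.367 ÷ 85.817 = 0.726744118298… mL; 85.817 has 5 s.f., so the result keeps min(3, 5) = 3 s.f.
Rounded to 3 significant figures: 0.727 mL.

0.727 mL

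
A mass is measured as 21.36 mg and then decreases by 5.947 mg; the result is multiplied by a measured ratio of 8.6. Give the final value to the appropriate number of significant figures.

21.36 mg − 5.947 mg = 15.413 mg; the difference is limited to 2 decimal places (4 s.f.).
Carrying full precision, 15.413 × 8.6 = 132.5518 mg; 8.6 has 2 s.f., so the result keeps min(4, 2) = 2 s.f.
Rounded to 2 significant figures: 1.3 × 10² mg.

1.3 × 10² mg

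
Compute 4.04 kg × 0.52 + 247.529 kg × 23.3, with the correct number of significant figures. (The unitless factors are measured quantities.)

5.77 × 10^3 kg

4.04 × 0.52 = 2.1008 → 2.1 kg (2 s.f., last digit at the 10^-1 place).
247.529 × 23.3 = 5767.4257 → 5.77 × 10^3 kg (3 s.f., last digit at the 10^1 place).
Sum: 5769.5265 kg; keep the coarser place, 10^1.
Result: 5.77 × 10^3 kg.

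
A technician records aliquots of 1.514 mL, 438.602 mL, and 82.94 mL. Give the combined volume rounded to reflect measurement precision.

523.06 mL

1.514 mL + 438.602 mL + 82.94 mL = 523.056 mL.
Addition/subtraction keeps the fewest decimal places: 1.514 → 3 decimal places, 438.602 → 3 decimal places, 82.94 → 2 decimal places; limit is 2.
Rounded to 2 decimal places: 523.06 mL.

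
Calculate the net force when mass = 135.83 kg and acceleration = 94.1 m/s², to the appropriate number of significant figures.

1.28 × 10⁴ N

net force = 135.83 kg × 94.1 m/s² = 12781.603 N.
135.83 has 5 significant figures; 94.1 has 3.
Division/multiplication keeps the fewest: 3 significant figures.
Rounded: 1.28 × 10⁴ N.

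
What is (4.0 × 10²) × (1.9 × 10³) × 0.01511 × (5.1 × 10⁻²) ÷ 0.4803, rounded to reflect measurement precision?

(4.0 × 10²) × (1.9 × 10³) × 0.01511 × (5.1 × 10⁻²) ÷ 0.4803 = 1219.3703935…
Multiplication/division keeps the fewest significant figures: 4.0 × 10² → 2 s.f., 1.9 × 10³ → 2 s.f., 0.01511 → 4 s.f., 5.1 × 10⁻² → 2 s.f., 0.4803 → 4 s.f.; limit is 2.
Rounded to 2 significant figures: 1.2 × 10³.

1.2 × 10³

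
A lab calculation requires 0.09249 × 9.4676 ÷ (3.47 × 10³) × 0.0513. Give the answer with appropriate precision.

1.29 × 10⁻⁵

0.09249 × 9.4676 ÷ (3.47 × 10³) × 0.0513 = 0.0000129456115335…
Multiplication/division keeps the fewest significant figures: 0.09249 → 4 s.f., 9.4676 → 5 s.f., 3.47 × 10³ → 3 s.f., 0.0513 → 3 s.f.; limit is 3.
Rounded to 3 significant figures: 1.29 × 10⁻⁵.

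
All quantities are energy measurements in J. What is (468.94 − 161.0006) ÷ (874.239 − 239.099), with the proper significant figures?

4.8484 × 10⁻¹

468.94 − 161.0006 = 307.9394, limited to 2 d.p. → 5 s.f.; 874.239 − 239.099 = 635.140, limited to 3 d.p. → 6 s.f.
Carrying full precision, 307.9394 ÷ 635.140 = 0.484837043801…; keep min(5, 6) = 5 s.f.
Rounded to 5 significant figures: 4.8484 × 10⁻¹.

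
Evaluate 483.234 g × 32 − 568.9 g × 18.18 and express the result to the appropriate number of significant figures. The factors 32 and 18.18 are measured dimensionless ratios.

5 × 10^3 g

483.234 × 32 = 15463.488 → 1.5 × 10^4 g (2 s.f., last digit at the 10^3 place).
568.9 × 18.18 = 10342.602 → 1.034 × 10^4 g (4 s.f., last digit at the 10^1 place).
Difference: 5120.886 g; keep the coarser place, 10^3.
Result: 5 × 10^3 g.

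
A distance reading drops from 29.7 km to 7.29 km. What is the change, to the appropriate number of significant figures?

22.4 km

29.7 km − 7.29 km = 22.41 km.
Addition/subtraction keeps the fewest decimal places: 29.7 → 1 decimal place, 7.29 → 2 decimal places; limit is 1.
Rounded to 1 decimal place: 22.4 km.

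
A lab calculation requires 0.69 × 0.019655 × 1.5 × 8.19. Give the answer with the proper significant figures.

1.7 × 10⁻¹

0.69 × 0.019655 × 1.5 × 8.19 = 0.16660855575
Multiplication/division keeps the fewest significant figures: 0.69 → 2 s.f., 0.019655 → 5 s.f., 1.5 → 2 s.f., 8.19 → 3 s.f.; limit is 2.
Rounded to 2 significant figures: 1.7 × 10⁻¹.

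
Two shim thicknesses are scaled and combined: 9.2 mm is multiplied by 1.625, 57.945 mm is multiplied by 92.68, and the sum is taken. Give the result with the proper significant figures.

9.2 × 1.625 = 14.95 → 15 mm (2 s.f., last digit at the 10^0 place).
57.945 × 92.68 = 5370.3426 → 5370. mm (4 s.f., last digit at the 10^0 place).
Sum: 5385.2926 mm; keep the coarser place, 10^0.
Result: 5385 mm.

5385 mm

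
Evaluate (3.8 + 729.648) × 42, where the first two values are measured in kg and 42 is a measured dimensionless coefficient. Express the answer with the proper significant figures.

3.8 kg + 729.648 kg = 733.448 kg; the sum is limited to 1 decimal place (4 s.f.).
Carrying full precision, 733.448 × 42 = 30804.816 kg; 42 has 2 s.f., so the result keeps min(4, 2) = 2 s.f.
Rounded to 2 significant figures: 3.1 × 10^4 kg.

3.1 × 10^4 kg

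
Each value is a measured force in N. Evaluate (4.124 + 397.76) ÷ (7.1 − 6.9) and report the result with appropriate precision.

4.124 + 397.76 = 401.884, limited to 2 d.p. → 5 s.f.; 7.1 − 6.9 = 0.2, limited to 1 d.p. → 1 s.f.
Carrying full precision, 401.884 ÷ 0.2 = 2009.42; keep min(5, 1) = 1 s.f.
Rounded to 1 significant figure: 2 × 10^3.

2 × 10^3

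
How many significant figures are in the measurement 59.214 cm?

5

59.214: every digit is nonzero and significant.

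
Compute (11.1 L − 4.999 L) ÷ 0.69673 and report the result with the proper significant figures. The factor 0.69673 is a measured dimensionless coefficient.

8.8 L

11.1 L − 4.999 L = 6.101 L; the difference is limited to 1 decimal place (2 s.f.).
Carrying full precision, 6.101 ÷ 0.69673 = 8.75662021156… L; 0.69673 has 5 s.f., so the result keeps min(2, 5) = 2 s.f.
Rounded to 2 significant figures: 8.8 L.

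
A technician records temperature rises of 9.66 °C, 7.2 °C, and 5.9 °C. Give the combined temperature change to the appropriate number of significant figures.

9.66 °C + 7.2 °C + 5.9 °C = 22.76 °C.
Addition/subtraction keeps the fewest decimal places: 9.66 → 2 decimal places, 7.2 → 1 decimal place, 5.9 → 1 decimal place; limit is 1.
Rounded to 1 decimal place: 22.8 °C.

22.8 °C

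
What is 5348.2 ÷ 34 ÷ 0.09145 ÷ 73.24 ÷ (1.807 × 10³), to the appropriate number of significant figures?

5348.2 ÷ 34 ÷ 0.09145 ÷ 73.24 ÷ (1.807 × 10³) = 0.012996862508…
Multiplication/division keeps the fewest significant figures: 5348.2 → 5 s.f., 34 → 2 s.f., 0.09145 → 4 s.f., 73.24 → 4 s.f., 1.807 × 10³ → 4 s.f.; limit is 2.
Rounded to 2 significant figures: 0.013.

0.013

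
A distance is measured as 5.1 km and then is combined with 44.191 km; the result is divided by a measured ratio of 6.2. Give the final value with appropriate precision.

5.1 km + 44.191 km = 49.291 km; the sum is limited to 1 decimal place (3 s.f.).
Carrying full precision, 49.291 ÷ 6.2 = 7.95016129032… km; 6.2 has 2 s.f., so the result keeps min(3, 2) = 2 s.f.
Rounded to 2 significant figures: 8.0 km.

8.0 km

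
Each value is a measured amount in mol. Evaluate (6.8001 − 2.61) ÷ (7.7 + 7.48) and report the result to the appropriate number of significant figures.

2.76 × 10^-1

6.8001 − 2.61 = 4.1901, limited to 2 d.p. → 3 s.f.; 7.7 + 7.48 = 15.18, limited to 1 d.p. → 3 s.f.
Carrying full precision, 4.1901 ÷ 15.18 = 0.276027667984…; keep min(3, 3) = 3 s.f.
Rounded to 3 significant figures: 2.76 × 10^-1.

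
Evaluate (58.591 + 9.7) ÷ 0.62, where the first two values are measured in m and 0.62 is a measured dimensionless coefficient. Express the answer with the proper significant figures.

58.591 m + 9.7 m = 68.291 m; the sum is limited to 1 decimal place (3 s.f.).
Carrying full precision, 68.291 ÷ 0.62 = 110.146774194… m; 0.62 has 2 s.f., so the result keeps min(3, 2) = 2 s.f.
Rounded to 2 significant figures: 1.1 × 10² m.

1.1 × 10² m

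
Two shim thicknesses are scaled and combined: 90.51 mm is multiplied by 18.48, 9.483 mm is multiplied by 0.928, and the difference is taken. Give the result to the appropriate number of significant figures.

1.664 × 10³ mm

90.51 × 18.48 = 1672.6248 → 1673 mm (4 s.f., last digit at the 10^0 place).
9.483 × 0.928 = 8.800224 → 8.80 mm (3 s.f., last digit at the 10^-2 place).
Difference: 1663.824576 mm; keep the coarser place, 10^0.
Result: 1.664 × 10³ mm.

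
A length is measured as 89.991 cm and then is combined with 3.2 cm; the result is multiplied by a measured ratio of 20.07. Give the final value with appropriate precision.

89.991 cm + 3.2 cm = 93.191 cm; the sum is limited to 1 decimal place (3 s.f.).
Carrying full precision, 93.191 × 20.07 = 1870.34337 cm; 20.07 has 4 s.f., so the result keeps min(3, 4) = 3 s.f.
Rounded to 3 significant figures: 1.87 × 10^3 cm.

1.87 × 10^3 cm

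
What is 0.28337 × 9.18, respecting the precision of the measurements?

2.60

0.28337 × 9.18 = 2.6013366
Multiplication/division keeps the fewest significant figures: 0.28337 → 5 s.f., 9.18 → 3 s.f.; limit is 3.
Rounded to 3 significant figures: 2.60.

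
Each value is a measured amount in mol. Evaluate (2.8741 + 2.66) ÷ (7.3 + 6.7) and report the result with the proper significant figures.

2.8741 + 2.66 = 5.5341, limited to 2 d.p. → 3 s.f.; 7.3 + 6.7 = 14.0, limited to 1 d.p. → 3 s.f.
Carrying full precision, 5.5341 ÷ 14.0 = 0.395292857143…; keep min(3, 3) = 3 s.f.
Rounded to 3 significant figures: 0.395.

0.395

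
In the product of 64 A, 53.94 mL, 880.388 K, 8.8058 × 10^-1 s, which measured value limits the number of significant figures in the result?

64 A

64 A → 2 s.f.; 53.94 mL → 4 s.f.; 880.388 K → 6 s.f.; 8.8058 × 10^-1 s → 5 s.f.
The fewest is 2 significant figures, from 64 A.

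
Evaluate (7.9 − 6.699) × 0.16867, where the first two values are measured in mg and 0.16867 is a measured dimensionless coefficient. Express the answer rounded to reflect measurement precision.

0.20 mg

7.9 mg − 6.699 mg = 1.201 mg; the difference is limited to 1 decimal place (2 s.f.).
Carrying full precision, 1.201 × 0.16867 = 0.20257267 mg; 0.16867 has 5 s.f., so the result keeps min(2, 5) = 2 s.f.
Rounded to 2 significant figures: 0.20 mg.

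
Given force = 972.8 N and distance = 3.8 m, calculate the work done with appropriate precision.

3.7 × 10³ J

work done = 972.8 N × 3.8 m = 3696.64 J.
972.8 has 4 significant figures; 3.8 has 2.
Division/multiplication keeps the fewest: 2 significant figures.
Rounded: 3.7 × 10³ J.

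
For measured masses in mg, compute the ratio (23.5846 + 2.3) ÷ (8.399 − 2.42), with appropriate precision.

4.33

23.5846 + 2.3 = 25.8846, limited to 1 d.p. → 3 s.f.; 8.399 − 2.42 = 5.979, limited to 2 d.p. → 3 s.f.
Carrying full precision, 25.8846 ÷ 5.979 = 4.32925238334…; keep min(3, 3) = 3 s.f.
Rounded to 3 significant figures: 4.33.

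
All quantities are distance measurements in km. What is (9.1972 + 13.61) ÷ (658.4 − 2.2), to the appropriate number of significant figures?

3.476 × 10⁻²

9.1972 + 13.61 = 22.8072, limited to 2 d.p. → 4 s.f.; 658.4 − 2.2 = 656.2, limited to 1 d.p. → 4 s.f.
Carrying full precision, 22.8072 ÷ 656.2 = 0.0347564766839…; keep min(4, 4) = 4 s.f.
Rounded to 4 significant figures: 3.476 × 10⁻².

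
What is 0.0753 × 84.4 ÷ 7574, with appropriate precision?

0.0753 × 84.4 ÷ 7574 = 0.000839096910483…
Multiplication/division keeps the fewest significant figures: 0.0753 → 3 s.f., 84.4 → 3 s.f., 7574 → 4 s.f.; limit is 3.
Rounded to 3 significant figures: 8.39 × 10^-4.

8.39 × 10^-4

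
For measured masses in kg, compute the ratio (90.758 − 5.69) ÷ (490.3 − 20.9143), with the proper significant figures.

90.758 − 5.69 = 85.068, limited to 2 d.p. → 4 s.f.; 490.3 − 20.9143 = 469.3857, limited to 1 d.p. → 4 s.f.
Carrying full precision, 85.068 ÷ 469.3857 = 0.181232619571…; keep min(4, 4) = 4 s.f.
Rounded to 4 significant figures: 0.1812.

0.1812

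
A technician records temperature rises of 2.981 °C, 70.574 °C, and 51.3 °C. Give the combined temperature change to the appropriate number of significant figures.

2.981 °C + 70.574 °C + 51.3 °C = 124.855 °C.
Addition/subtraction keeps the fewest decimal places: 2.981 → 3 decimal places, 70.574 → 3 decimal places, 51.3 → 1 decimal place; limit is 1.
Rounded to 1 decimal place: 124.9 °C.

124.9 °C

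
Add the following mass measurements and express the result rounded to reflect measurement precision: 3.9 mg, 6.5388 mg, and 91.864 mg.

3.9 mg + 6.5388 mg + 91.864 mg = 102.3028 mg.
Addition/subtraction keeps the fewest decimal places: 3.9 → 1 decimal place, 6.5388 → 4 decimal places, 91.864 → 3 decimal places; limit is 1.
Rounded to 1 decimal place: 102.3 mg.

102.3 mg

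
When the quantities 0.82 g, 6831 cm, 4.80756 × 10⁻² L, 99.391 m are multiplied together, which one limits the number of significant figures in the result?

0.82 g

0.82 g → 2 s.f.; 6831 cm → 4 s.f.; 4.80756 × 10⁻² L → 6 s.f.; 99.391 m → 5 s.f.
The fewest is 2 significant figures, from 0.82 g.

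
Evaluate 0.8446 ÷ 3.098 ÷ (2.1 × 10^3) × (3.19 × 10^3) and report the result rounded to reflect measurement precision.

0.41

0.8446 ÷ 3.098 ÷ (2.1 × 10^3) × (3.19 × 10^3) = 0.414134157214…
Multiplication/division keeps the fewest significant figures: 0.8446 → 4 s.f., 3.098 → 4 s.f., 2.1 × 10^3 → 2 s.f., 3.19 × 10^3 → 3 s.f.; limit is 2.
Rounded to 2 significant figures: 0.41.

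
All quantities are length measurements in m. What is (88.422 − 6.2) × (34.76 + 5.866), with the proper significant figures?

88.422 − 6.2 = 82.222, limited to 1 d.p. → 3 s.f.; 34.76 + 5.866 = 40.626, limited to 2 d.p. → 4 s.f.
Carrying full precision, 82.222 × 40.626 = 3340.350972; keep min(3, 4) = 3 s.f.
Rounded to 3 significant figures: 3.34 × 10^3 m².

3.34 × 10^3 m²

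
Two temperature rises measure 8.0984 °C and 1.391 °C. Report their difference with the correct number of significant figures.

8.0984 °C − 1.391 °C = 6.7074 °C.
Addition/subtraction keeps the fewest decimal places: 8.0984 → 4 decimal places, 1.391 → 3 decimal places; limit is 3.
Rounded to 3 decimal places: 6.707 °C.

6.707 °C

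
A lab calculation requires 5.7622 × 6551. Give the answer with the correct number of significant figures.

5.7622 × 6551 = 37748.1722
Multiplication/division keeps the fewest significant figures: 5.7622 → 5 s.f., 6551 → 4 s.f.; limit is 4.
Rounded to 4 significant figures: 3.775 × 10⁴.

3.775 × 10⁴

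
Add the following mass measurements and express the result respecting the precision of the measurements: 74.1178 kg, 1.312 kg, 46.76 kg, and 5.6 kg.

127.8 kg

74.1178 kg + 1.312 kg + 46.76 kg + 5.6 kg = 127.7898 kg.
Addition/subtraction keeps the fewest decimal places: 74.1178 → 4 decimal places, 1.312 → 3 decimal places, 46.76 → 2 decimal places, 5.6 → 1 decimal place; limit is 1.
Rounded to 1 decimal place: 127.8 kg.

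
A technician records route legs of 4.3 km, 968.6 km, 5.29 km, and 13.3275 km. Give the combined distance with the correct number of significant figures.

991.5 km

4.3 km + 968.6 km + 5.29 km + 13.3275 km = 991.5175 km.
Addition/subtraction keeps the fewest decimal places: 4.3 → 1 decimal place, 968.6 → 1 decimal place, 5.29 → 2 decimal places, 13.3275 → 4 decimal places; limit is 1.
Rounded to 1 decimal place: 991.5 km.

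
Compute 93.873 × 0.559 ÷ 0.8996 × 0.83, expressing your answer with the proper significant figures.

93.873 × 0.559 ÷ 0.8996 × 0.83 = 48.4151354046…
Multiplication/division keeps the fewest significant figures: 93.873 → 5 s.f., 0.559 → 3 s.f., 0.8996 → 4 s.f., 0.83 → 2 s.f.; limit is 2.
Rounded to 2 significant figures: 48.

48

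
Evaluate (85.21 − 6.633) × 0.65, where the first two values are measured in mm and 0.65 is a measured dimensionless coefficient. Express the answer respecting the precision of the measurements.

85.21 mm − 6.633 mm = 78.577 mm; the difference is limited to 2 decimal places (4 s.f.).
Carrying full precision, 78.577 × 0.65 = 51.07505 mm; 0.65 has 2 s.f., so the result keeps min(4, 2) = 2 s.f.
Rounded to 2 significant figures: 51 mm.

51 mm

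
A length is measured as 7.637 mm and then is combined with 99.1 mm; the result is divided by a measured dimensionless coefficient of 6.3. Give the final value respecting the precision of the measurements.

17 mm

7.637 mm + 99.1 mm = 106.737 mm; the sum is limited to 1 decimal place (4 s.f.).
Carrying full precision, 106.737 ÷ 6.3 = 16.9423809524… mm; 6.3 has 2 s.f., so the result keeps min(4, 2) = 2 s.f.
Rounded to 2 significant figures: 17 mm.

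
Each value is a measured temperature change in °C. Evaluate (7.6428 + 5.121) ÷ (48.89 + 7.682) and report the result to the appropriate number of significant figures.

0.2256

7.6428 + 5.121 = 12.7638, limited to 3 d.p. → 5 s.f.; 48.89 + 7.682 = 56.572, limited to 2 d.p. → 4 s.f.
Carrying full precision, 12.7638 ÷ 56.572 = 0.225620448278…; keep min(5, 4) = 4 s.f.
Rounded to 4 significant figures: 0.2256.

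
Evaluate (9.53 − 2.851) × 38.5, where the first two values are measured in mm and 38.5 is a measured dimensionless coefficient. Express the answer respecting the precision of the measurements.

257 mm

9.53 mm − 2.851 mm = 6.679 mm; the difference is limited to 2 decimal places (3 s.f.).
Carrying full precision, 6.679 × 38.5 = 257.1415 mm; 38.5 has 3 s.f., so the result keeps min(3, 3) = 3 s.f.
Rounded to 3 significant figures: 257 mm.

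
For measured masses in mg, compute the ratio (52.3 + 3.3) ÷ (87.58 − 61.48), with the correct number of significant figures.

2.13

52.3 + 3.3 = 55.6, limited to 1 d.p. → 3 s.f.; 87.58 − 61.48 = 26.10, limited to 2 d.p. → 4 s.f.
Carrying full precision, 55.6 ÷ 26.10 = 2.13026819923…; keep min(3, 4) = 3 s.f.
Rounded to 3 significant figures: 2.13.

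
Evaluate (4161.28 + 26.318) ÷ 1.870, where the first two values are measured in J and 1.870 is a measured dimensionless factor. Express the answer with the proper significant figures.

4161.28 J + 26.318 J = 4187.598 J; the sum is limited to 2 decimal places (6 s.f.).
Carrying full precision, 4187.598 ÷ 1.870 = 2239.35721925… J; 1.870 has 4 s.f., so the result keeps min(6, 4) = 4 s.f.
Rounded to 4 significant figures: 2239 J.

2239 J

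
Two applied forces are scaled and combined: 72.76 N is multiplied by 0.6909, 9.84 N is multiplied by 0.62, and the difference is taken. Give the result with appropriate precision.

44.2 N

72.76 × 0.6909 = 50.269884 → 50.27 N (4 s.f., last digit at the 10^-2 place).
9.84 × 0.62 = 6.1008 → 6.1 N (2 s.f., last digit at the 10^-1 place).
Difference: 44.169084 N; keep the coarser place, 10^-1.
Result: 44.2 N.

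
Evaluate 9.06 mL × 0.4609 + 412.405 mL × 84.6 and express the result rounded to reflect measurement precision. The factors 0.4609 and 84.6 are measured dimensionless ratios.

3.49 × 10^4 mL

9.06 × 0.4609 = 4.175754 → 4.18 mL (3 s.f., last digit at the 10^-2 place).
412.405 × 84.6 = 34889.463 → 3.49 × 10^4 mL (3 s.f., last digit at the 10^2 place).
Sum: 34893.638754 mL; keep the coarser place, 10^2.
Result: 3.49 × 10^4 mL.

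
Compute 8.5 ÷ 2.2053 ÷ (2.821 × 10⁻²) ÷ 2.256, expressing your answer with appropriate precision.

61

8.5 ÷ 2.2053 ÷ (2.821 × 10⁻²) ÷ 2.256 = 60.56323524…
Multiplication/division keeps the fewest significant figures: 8.5 → 2 s.f., 2.2053 → 5 s.f., 2.821 × 10⁻² → 4 s.f., 2.256 → 4 s.f.; limit is 2.
Rounded to 2 significant figures: 61.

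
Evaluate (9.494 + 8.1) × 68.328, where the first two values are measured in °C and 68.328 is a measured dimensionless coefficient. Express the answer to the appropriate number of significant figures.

9.494 °C + 8.1 °C = 17.594 °C; the sum is limited to 1 decimal place (3 s.f.).
Carrying full precision, 17.594 × 68.328 = 1202.162832 °C; 68.328 has 5 s.f., so the result keeps min(3, 5) = 3 s.f.
Rounded to 3 significant figures: 1.20 × 10^3 °C.

1.20 × 10^3 °C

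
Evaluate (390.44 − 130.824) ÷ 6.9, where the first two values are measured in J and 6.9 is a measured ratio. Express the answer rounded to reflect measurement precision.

390.44 J − 130.824 J = 259.616 J; the difference is limited to 2 decimal places (5 s.f.).
Carrying full precision, 259.616 ÷ 6.9 = 37.6255072464… J; 6.9 has 2 s.f., so the result keeps min(5, 2) = 2 s.f.
Rounded to 2 significant figures: 38 J.

38 J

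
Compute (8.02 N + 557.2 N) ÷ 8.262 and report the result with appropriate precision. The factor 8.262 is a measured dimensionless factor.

68.41 N

8.02 N + 557.2 N = 565.22 N; the sum is limited to 1 decimal place (4 s.f.).
Carrying full precision, 565.22 ÷ 8.262 = 68.412006778… N; 8.262 has 4 s.f., so the result keeps min(4, 4) = 4 s.f.
Rounded to 4 significant figures: 68.41 N.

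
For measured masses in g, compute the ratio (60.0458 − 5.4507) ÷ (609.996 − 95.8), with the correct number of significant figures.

60.0458 − 5.4507 = 54.5951, limited to 4 d.p. → 6 s.f.; 609.996 − 95.8 = 514.196, limited to 1 d.p. → 4 s.f.
Carrying full precision, 54.5951 ÷ 514.196 = 0.106175660643…; keep min(6, 4) = 4 s.f.
Rounded to 4 significant figures: 0.1062.

0.1062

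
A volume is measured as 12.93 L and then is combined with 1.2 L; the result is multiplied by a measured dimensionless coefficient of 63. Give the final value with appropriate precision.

12.93 L + 1.2 L = 14.13 L; the sum is limited to 1 decimal place (3 s.f.).
Carrying full precision, 14.13 × 63 = 890.19 L; 63 has 2 s.f., so the result keeps min(3, 2) = 2 s.f.
Rounded to 2 significant figures: 8.9 × 10² L.

8.9 × 10² L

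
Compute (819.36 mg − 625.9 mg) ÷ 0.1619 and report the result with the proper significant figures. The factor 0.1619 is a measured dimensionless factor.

819.36 mg − 625.9 mg = 193.46 mg; the difference is limited to 1 decimal place (4 s.f.).
Carrying full precision, 193.46 ÷ 0.1619 = 1194.93514515… mg; 0.1619 has 4 s.f., so the result keeps min(4, 4) = 4 s.f.
Rounded to 4 significant figures: 1195 mg.

1195 mg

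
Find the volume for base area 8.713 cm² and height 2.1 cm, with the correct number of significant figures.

volume = 8.713 cm² × 2.1 cm = 18.2973 cm³.
8.713 has 4 significant figures; 2.1 has 2.
Division/multiplication keeps the fewest: 2 significant figures.
Rounded: 18 cm³.

18 cm³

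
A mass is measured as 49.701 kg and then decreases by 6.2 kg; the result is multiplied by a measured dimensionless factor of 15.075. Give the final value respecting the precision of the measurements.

49.701 kg − 6.2 kg = 43.501 kg; the difference is limited to 1 decimal place (3 s.f.).
Carrying full precision, 43.501 × 15.075 = 655.777575 kg; 15.075 has 5 s.f., so the result keeps min(3, 5) = 3 s.f.
Rounded to 3 significant figures: 656 kg.

656 kg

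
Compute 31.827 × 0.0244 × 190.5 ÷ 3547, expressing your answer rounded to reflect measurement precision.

31.827 × 0.0244 × 190.5 ÷ 3547 = 0.0417079958838…
Multiplication/division keeps the fewest significant figures: 31.827 → 5 s.f., 0.0244 → 3 s.f., 190.5 → 4 s.f., 3547 → 4 s.f.; limit is 3.
Rounded to 3 significant figures: 0.0417.

0.0417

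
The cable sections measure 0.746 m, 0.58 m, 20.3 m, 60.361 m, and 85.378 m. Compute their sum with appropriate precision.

0.746 m + 0.58 m + 20.3 m + 60.361 m + 85.378 m = 167.365 m.
Addition/subtraction keeps the fewest decimal places: 0.746 → 3 decimal places, 0.58 → 2 decimal places, 20.3 → 1 decimal place, 60.361 → 3 decimal places, 85.378 → 3 decimal places; limit is 1.
Rounded to 1 decimal place: 1.674 × 10^2 m.

1.674 × 10^2 m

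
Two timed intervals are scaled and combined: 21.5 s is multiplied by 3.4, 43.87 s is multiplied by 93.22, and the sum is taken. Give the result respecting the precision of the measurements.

4163 s

21.5 × 3.4 = 73.1 → 73 s (2 s.f., last digit at the 10^0 place).
43.87 × 93.22 = 4089.5614 → 4.090 × 10^3 s (4 s.f., last digit at the 10^0 place).
Sum: 4162.6614 s; keep the coarser place, 10^0.
Result: 4163 s.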